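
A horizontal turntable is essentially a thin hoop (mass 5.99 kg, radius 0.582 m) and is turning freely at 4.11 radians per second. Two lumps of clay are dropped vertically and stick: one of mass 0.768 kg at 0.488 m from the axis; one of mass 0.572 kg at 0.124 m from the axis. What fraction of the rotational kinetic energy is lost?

No external torque acts about the axis; L_before = L_after.
I_p = (5.99)(0.582)² = 2.029 kg·m².
Added inertia Σmr² = (0.768)(0.488)² + (0.572)(0.124)² = 0.1917 kg·m²; I_f = 2.029 + 0.1917 = 2.221 kg·m².
ω_f = I_p ω_i / I_f = (2.029)(4.11) / 2.221 = 3.755 rad/s.
KE_i = ½(2.029)(4.110 rad/s)² = 17.14 J; KE_f = ½(2.221)(3.755)² = 15.66 J.
Fraction lost = 0.08632.

fraction ≈ 0.0863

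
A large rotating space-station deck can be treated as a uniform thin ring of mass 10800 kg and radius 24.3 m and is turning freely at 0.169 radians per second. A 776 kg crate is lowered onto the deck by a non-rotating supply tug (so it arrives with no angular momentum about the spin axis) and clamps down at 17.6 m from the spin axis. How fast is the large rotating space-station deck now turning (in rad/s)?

ω_f ≈ 0.163 rad/s

No external torque acts about the spin axis; L_before = L_after.
I_p = (10800)(24.3)² = 6.377e+06 kg·m².
Added inertia Σmr² = (776)(17.6)² = 2.404e+05 kg·m²; I_f = 6.377e+06 + 2.404e+05 = 6.618e+06 kg·m².
ω_f = I_p ω_i / I_f = (6.377e+06)(0.169) / 6.618e+06 = 0.1629 rad/s.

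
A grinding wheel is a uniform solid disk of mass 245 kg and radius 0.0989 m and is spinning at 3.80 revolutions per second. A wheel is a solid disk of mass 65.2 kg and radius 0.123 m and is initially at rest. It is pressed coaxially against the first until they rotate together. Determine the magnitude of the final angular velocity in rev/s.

The coupling torques are internal; angular momentum about the shared axis is conserved.
Moments of inertia: I_A = ½(245)(0.0989)² = 1.198 kg·m²; I_B = ½(65.2)(0.123)² = 0.4932 kg·m².
Taking A's sense as positive: L = (1.198)(3.80) = 4.553 kg·m²·rev/s.
Combined I = 1.198 + 0.4932 = 1.691 kg·m².
ω_f = L / I = 4.553 / 1.691 = 2.692 rev/s.

|ω_f| ≈ 2.69 rev/s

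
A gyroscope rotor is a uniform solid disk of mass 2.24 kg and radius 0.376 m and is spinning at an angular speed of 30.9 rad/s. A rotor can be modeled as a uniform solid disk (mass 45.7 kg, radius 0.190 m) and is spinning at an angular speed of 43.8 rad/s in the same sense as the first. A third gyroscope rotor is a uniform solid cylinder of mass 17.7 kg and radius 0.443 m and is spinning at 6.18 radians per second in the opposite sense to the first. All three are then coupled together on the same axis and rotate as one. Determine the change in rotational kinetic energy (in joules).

ΔKE ≈ -731 J

No external torque acts about the common axis, so total angular momentum is conserved.
Moments of inertia: I_A = ½(2.24)(0.376)² = 0.1583 kg·m²; I_B = ½(45.7)(0.190)² = 0.8249 kg·m²; I_C = ½(17.7)(0.443)² = 1.737 kg·m².
Taking A's sense as positive: L = (0.1583)(30.9) + (0.8249)(43.8) − (1.737)(6.18) = 30.29 kg·m²·rad/s.
Combined I = 0.1583 + 0.8249 + 1.737 = 2.720 kg·m².
ω_f = L / I = 30.29 / 2.720 = 11.14 rad/s.
KE_i = ½ΣIω² = 900.0 J; KE_f = ½(2.720)(11.14)² = 168.6 J.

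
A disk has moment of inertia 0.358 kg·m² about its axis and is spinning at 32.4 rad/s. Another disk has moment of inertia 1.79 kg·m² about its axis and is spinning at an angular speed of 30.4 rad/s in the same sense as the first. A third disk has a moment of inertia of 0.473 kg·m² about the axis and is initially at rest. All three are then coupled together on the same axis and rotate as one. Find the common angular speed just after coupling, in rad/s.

|ω_f| ≈ 25.2 rad/s

The coupling torques are internal; angular momentum about the shared axis is conserved.
Taking A's sense as positive: L = (0.3580)(32.4) + (1.790)(30.4) = 66.02 kg·m²·rad/s.
Combined I = 0.3580 + 1.790 + 0.4730 = 2.621 kg·m².
ω_f = L / I = 66.02 / 2.621 = 25.19 rad/s.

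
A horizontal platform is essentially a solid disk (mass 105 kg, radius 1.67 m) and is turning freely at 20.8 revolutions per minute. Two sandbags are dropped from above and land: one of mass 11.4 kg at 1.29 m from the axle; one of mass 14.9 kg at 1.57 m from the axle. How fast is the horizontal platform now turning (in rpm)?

No external torque acts about the axle; L_before = L_after.
I_p = ½(105)(1.67)² = 146.4 kg·m².
Added inertia Σmr² = (11.4)(1.29)² + (14.9)(1.57)² = 55.70 kg·m²; I_f = 146.4 + 55.70 = 202.1 kg·m².
ω_f = I_p ω_i / I_f = (146.4)(20.8) / 202.1 = 15.07 rpm.

ω_f ≈ 15.1 rpm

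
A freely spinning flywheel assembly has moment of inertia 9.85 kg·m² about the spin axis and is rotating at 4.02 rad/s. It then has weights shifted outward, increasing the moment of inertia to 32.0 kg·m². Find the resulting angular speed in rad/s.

ω₂ ≈ 1.24 rad/s

With no external torque about the axis, L is conserved: I₁ω₁ = I₂ω₂.
ω₂ = I₁ω₁ / I₂ = (9.850)(4.02 rad/s) / (32.00) = 1.237 rad/s.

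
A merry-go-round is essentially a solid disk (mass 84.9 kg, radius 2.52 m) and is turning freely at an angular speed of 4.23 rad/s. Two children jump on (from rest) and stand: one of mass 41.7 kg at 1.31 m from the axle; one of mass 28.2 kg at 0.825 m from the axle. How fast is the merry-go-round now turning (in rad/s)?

ω_f ≈ 3.16 rad/s

No external torque acts about the axle; L_before = L_after.
I_p = ½(84.9)(2.52)² = 269.6 kg·m².
Added inertia Σmr² = (41.7)(1.31)² + (28.2)(0.825)² = 90.75 kg·m²; I_f = 269.6 + 90.75 = 360.3 kg·m².
ω_f = I_p ω_i / I_f = (269.6)(4.23) / 360.3 = 3.165 rad/s.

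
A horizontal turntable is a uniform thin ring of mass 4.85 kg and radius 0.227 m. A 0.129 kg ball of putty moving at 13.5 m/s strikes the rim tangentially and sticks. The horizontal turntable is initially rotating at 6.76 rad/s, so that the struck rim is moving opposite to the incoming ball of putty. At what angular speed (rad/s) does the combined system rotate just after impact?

About the axle the impulsive forces during the collision are internal, so angular momentum about that axis is conserved.
I_p = (4.85)(0.227)² = 0.2499 kg·m². Taking the sense of the ball of putty's angular momentum as positive, L_{ball} = m v R = (0.129)(13.5)(0.227) = 0.3953 kg·m²/s.
L_i = −I_p ω_p + m v R = −(0.2499)(6.76) + 0.3953 = -1.294 kg·m²/s.
After sticking, I_f = I_p + m R² = 0.2499 + (0.129)(0.227)² = 0.2566 kg·m².
ω_f = L_i / I_f = -1.294 / 0.2566 = -5.044 rad/s.

|ω_f| ≈ 5.04 rad/s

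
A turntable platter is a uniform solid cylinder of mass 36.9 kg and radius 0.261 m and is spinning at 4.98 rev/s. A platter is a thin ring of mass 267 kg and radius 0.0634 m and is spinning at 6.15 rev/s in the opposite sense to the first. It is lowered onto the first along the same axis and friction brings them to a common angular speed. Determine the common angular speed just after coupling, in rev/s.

No external torque acts about the common axis, so total angular momentum is conserved.
Moments of inertia: I_A = ½(36.9)(0.261)² = 1.257 kg·m²; I_B = (267)(0.0634)² = 1.073 kg·m².
Taking A's sense as positive: L = (1.257)(4.98) − (1.073)(6.15) = -0.3413 kg·m²·rev/s.
Combined I = 1.257 + 1.073 = 2.330 kg·m².
ω_f = L / I = -0.3413 / 2.330 = -0.1465 rev/s.

|ω_f| ≈ 0.146 rev/s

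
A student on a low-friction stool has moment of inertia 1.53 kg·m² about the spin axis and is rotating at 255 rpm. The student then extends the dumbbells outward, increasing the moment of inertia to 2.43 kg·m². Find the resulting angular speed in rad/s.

ω₂ ≈ 16.8 rad/s

Angular momentum about the spin axis is conserved since the torque about it is zero.
ω₂ = I₁ω₁ / I₂ = (1.530)(255 rpm) / (2.430) = 160.6 rpm = 16.81 rad/s.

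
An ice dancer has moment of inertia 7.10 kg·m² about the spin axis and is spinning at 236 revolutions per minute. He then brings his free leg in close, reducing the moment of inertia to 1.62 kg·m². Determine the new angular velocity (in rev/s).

ω₂ ≈ 17.2 rev/s

No external torque acts about the spin axis, so angular momentum is conserved.
ω₂ = I₁ω₁ / I₂ = (7.100)(236 rpm) / (1.620) = 1034 rpm = 17.24 rev/s.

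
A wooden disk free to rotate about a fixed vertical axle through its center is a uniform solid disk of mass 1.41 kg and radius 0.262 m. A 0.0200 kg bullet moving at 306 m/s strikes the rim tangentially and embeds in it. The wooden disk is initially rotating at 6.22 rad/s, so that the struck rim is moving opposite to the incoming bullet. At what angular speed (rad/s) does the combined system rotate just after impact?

About the axle the impulsive forces during the collision are internal, so angular momentum about that axis is conserved.
I_p = ½(1.41)(0.262)² = 0.04839 kg·m². Taking the sense of the bullet's angular momentum as positive, L_{bullet} = m v R = (0.0200)(306)(0.262) = 1.603 kg·m²/s.
L_i = −I_p ω_p + m v R = −(0.04839)(6.22) + 1.603 = 1.302 kg·m²/s.
After sticking, I_f = I_p + m R² = 0.04839 + (0.0200)(0.262)² = 0.04977 kg·m².
ω_f = L_i / I_f = 1.302 / 0.04977 = 26.17 rad/s.

|ω_f| ≈ 26.2 rad/s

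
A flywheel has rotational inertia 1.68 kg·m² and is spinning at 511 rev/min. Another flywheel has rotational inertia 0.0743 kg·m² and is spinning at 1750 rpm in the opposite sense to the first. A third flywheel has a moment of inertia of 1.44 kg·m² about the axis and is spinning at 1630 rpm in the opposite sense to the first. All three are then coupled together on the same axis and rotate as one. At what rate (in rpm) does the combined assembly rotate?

The coupling torques are internal; angular momentum about the shared axis is conserved.
Taking A's sense as positive: L = (1.680)(511) − (0.07430)(1750) − (1.440)(1630) = -1619 kg·m²·rpm.
Combined I = 1.680 + 0.07430 + 1.440 = 3.194 kg·m².
ω_f = L / I = -1619 / 3.194 = -506.8 rpm.

|ω_f| ≈ 507 rpm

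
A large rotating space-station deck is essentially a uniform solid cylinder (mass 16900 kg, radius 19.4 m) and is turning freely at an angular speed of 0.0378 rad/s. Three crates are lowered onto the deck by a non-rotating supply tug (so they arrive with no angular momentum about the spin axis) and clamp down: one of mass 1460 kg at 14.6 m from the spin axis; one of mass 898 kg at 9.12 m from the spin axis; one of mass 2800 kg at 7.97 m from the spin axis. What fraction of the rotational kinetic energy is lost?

The added mass arrives with no angular momentum about the spin axis, and any external torque about the spin axis is negligible, so the system's angular momentum is conserved.
I_p = ½(16900)(19.4)² = 3.180e+06 kg·m².
Added inertia Σmr² = (1460)(14.6)² + (898)(9.12)² + (2800)(7.97)² = 5.638e+05 kg·m²; I_f = 3.180e+06 + 5.638e+05 = 3.744e+06 kg·m².
ω_f = I_p ω_i / I_f = (3.180e+06)(0.0378) / 3.744e+06 = 0.03211 rad/s.
KE_i = ½(3.180e+06)(0.03780 rad/s)² = 2272 J; KE_f = ½(3.744e+06)(0.03211)² = 1930 J.
Fraction lost = 0.1506.

fraction ≈ 0.151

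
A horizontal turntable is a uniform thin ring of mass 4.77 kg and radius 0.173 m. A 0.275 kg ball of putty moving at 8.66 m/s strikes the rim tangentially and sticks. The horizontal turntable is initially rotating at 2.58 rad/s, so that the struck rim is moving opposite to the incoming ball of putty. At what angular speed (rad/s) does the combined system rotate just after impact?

|ω_f| ≈ 0.289 rad/s

About the axle the impulsive forces during the collision are internal, so angular momentum about that axis is conserved.
I_p = (4.77)(0.173)² = 0.1428 kg·m². Taking the sense of the ball of putty's angular momentum as positive, L_{ball} = m v R = (0.275)(8.66)(0.173) = 0.4120 kg·m²/s.
L_i = −I_p ω_p + m v R = −(0.1428)(2.58) + 0.4120 = 0.04368 kg·m²/s.
After sticking, I_f = I_p + m R² = 0.1428 + (0.275)(0.173)² = 0.1510 kg·m².
ω_f = L_i / I_f = 0.04368 / 0.1510 = 0.2893 rad/s.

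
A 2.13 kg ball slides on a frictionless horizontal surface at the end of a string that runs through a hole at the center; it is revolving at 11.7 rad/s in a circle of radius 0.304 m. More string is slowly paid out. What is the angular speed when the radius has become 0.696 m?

The constraining force is radial, so m r² ω about the center is conserved.
ω₂ = ω₁ (r₁/r₂)² = (11.7)(0.304/0.696)² = 2.232 rad/s.

ω₂ ≈ 2.23 rad/s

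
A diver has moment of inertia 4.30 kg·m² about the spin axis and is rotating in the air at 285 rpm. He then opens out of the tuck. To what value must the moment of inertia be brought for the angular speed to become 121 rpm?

I₂ ≈ 10.1 kg·m²

No external torque acts about the spin axis, so angular momentum is conserved.
I₂ = I₁ω₁ / ω₂ = (4.30)(285) / (121) = 10.13 kg·m².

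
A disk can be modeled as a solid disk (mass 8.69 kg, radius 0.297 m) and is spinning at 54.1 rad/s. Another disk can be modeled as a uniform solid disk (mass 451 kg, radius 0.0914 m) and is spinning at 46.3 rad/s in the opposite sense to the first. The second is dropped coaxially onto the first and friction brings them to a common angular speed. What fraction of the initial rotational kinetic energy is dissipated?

No external torque acts about the common axis, so total angular momentum is conserved.
Moments of inertia: I_A = ½(8.69)(0.297)² = 0.3833 kg·m²; I_B = ½(451)(0.0914)² = 1.884 kg·m².
Taking A's sense as positive: L = (0.3833)(54.1) − (1.884)(46.3) = -66.49 kg·m²·rad/s.
Combined I = 0.3833 + 1.884 = 2.267 kg·m².
ω_f = L / I = -66.49 / 2.267 = -29.33 rad/s.
KE_i = ½ΣIω² = 2580 J; KE_f = ½(2.267)(29.33)² = 974.9 J.
Fraction dissipated = (KE_i − KE_f)/KE_i = 0.6221.

fraction ≈ 0.622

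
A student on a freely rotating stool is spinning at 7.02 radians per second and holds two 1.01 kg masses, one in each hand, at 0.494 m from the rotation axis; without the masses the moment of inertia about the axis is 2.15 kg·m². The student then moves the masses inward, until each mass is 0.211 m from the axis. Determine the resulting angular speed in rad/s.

ω₂ ≈ 8.28 rad/s

No external torque acts about the spin axis, so angular momentum is conserved.
I₁ = 2.15 + 2(1.01)(0.494)² = 2.643 kg·m²; I₂ = 2.15 + 2(1.01)(0.211)² = 2.240 kg·m².
ω₂ = I₁ω₁ / I₂ = (2.643)(7.02 rad/s) / (2.240) = 8.283 rad/s.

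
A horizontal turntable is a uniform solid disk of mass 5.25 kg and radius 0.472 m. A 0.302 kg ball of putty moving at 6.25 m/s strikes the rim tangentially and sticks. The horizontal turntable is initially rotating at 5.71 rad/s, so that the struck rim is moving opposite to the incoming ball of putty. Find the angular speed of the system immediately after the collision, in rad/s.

The axle reaction passes through the axle and exerts no torque about it; angular momentum about the axle is conserved through the impact.
I_p = ½(5.25)(0.472)² = 0.5848 kg·m². Taking the sense of the ball of putty's angular momentum as positive, L_{ball} = m v R = (0.302)(6.25)(0.472) = 0.8909 kg·m²/s.
L_i = −I_p ω_p + m v R = −(0.5848)(5.71) + 0.8909 = -2.448 kg·m²/s.
After sticking, I_f = I_p + m R² = 0.5848 + (0.302)(0.472)² = 0.6521 kg·m².
ω_f = L_i / I_f = -2.448 / 0.6521 = -3.755 rad/s.

|ω_f| ≈ 3.75 rad/s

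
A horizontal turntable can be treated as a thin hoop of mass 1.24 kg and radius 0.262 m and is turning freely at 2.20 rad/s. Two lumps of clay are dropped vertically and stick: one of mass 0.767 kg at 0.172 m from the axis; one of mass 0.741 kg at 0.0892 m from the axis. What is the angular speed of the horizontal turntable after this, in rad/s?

ω_f ≈ 1.65 rad/s

The added mass arrives with no angular momentum about the axis, and any external torque about the axis is negligible, so the system's angular momentum is conserved.
I_p = (1.24)(0.262)² = 0.08512 kg·m².
Added inertia Σmr² = (0.767)(0.172)² + (0.741)(0.0892)² = 0.02859 kg·m²; I_f = 0.08512 + 0.02859 = 0.1137 kg·m².
ω_f = I_p ω_i / I_f = (0.08512)(2.20) / 0.1137 = 1.647 rad/s.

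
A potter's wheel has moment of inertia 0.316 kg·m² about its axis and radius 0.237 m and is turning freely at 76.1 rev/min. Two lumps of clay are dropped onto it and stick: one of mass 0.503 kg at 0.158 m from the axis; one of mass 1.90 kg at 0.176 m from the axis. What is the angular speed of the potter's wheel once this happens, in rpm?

The added mass arrives with no angular momentum about the axis, and any external torque about the axis is negligible, so the system's angular momentum is conserved.
Added inertia Σmr² = (0.503)(0.158)² + (1.90)(0.176)² = 0.07141 kg·m²; I_f = 0.3160 + 0.07141 = 0.3874 kg·m².
ω_f = I_p ω_i / I_f = (0.3160)(76.1) / 0.3874 = 62.07 rpm.

ω_f ≈ 62.1 rpm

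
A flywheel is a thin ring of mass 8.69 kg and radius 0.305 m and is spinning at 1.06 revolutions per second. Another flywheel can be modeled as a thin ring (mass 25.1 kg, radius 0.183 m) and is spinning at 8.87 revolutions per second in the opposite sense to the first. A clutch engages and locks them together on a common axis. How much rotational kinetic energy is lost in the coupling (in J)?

The coupling torques are internal; angular momentum about the shared axis is conserved.
Moments of inertia: I_A = (8.69)(0.305)² = 0.8084 kg·m²; I_B = (25.1)(0.183)² = 0.8406 kg·m².
Taking A's sense as positive: L = (0.8084)(1.06) − (0.8406)(8.87) = -6.599 kg·m²·rev/s.
Combined I = 0.8084 + 0.8406 = 1.649 kg·m².
ω_f = L / I = -6.599 / 1.649 = -4.002 rev/s.
KE_i = ½ΣIω² = 1323 J; KE_f = ½(1.649)(25.14)² = 521.3 J.

ΔKE lost ≈ 802 J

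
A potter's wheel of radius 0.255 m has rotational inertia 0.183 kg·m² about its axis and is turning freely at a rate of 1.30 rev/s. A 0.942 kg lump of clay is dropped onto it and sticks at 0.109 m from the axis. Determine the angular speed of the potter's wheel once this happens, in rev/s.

No external torque acts about the axis; L_before = L_after.
Added inertia Σmr² = (0.942)(0.109)² = 0.01119 kg·m²; I_f = 0.1830 + 0.01119 = 0.1942 kg·m².
ω_f = I_p ω_i / I_f = (0.1830)(1.30) / 0.1942 = 1.225 rev/s.

ω_f ≈ 1.23 rev/s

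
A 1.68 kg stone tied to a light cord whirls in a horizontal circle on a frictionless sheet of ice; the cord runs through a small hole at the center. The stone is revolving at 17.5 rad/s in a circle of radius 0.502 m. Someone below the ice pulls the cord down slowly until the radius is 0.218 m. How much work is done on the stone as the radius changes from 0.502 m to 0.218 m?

W ≈ 279 J

No torque about the axis ⇒ m r₁² ω₁ = m r₂² ω₂.
ω₂ = ω₁ (r₁/r₂)² = (17.5)(0.502/0.218)² = 92.80 rad/s.
W = ΔKE = ½m(v₂² − v₁²) = 278.9 J.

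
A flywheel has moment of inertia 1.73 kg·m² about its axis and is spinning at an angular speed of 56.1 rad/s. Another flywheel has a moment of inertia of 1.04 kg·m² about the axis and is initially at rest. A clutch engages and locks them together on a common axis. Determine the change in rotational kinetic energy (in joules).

The coupling torques are internal; angular momentum about the shared axis is conserved.
Taking A's sense as positive: L = (1.730)(56.1) = 97.05 kg·m²·rad/s.
Combined I = 1.730 + 1.040 = 2.770 kg·m².
ω_f = L / I = 97.05 / 2.770 = 35.04 rad/s.
KE_i = ½ΣIω² = 2722 J; KE_f = ½(2.770)(35.04)² = 1700 J.

ΔKE ≈ -1020 J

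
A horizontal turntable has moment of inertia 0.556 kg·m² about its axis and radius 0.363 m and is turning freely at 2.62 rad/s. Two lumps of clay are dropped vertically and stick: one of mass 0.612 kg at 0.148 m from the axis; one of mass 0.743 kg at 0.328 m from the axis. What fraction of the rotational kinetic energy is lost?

No external torque acts about the axis; L_before = L_after.
Added inertia Σmr² = (0.612)(0.148)² + (0.743)(0.328)² = 0.09334 kg·m²; I_f = 0.5560 + 0.09334 = 0.6493 kg·m².
ω_f = I_p ω_i / I_f = (0.5560)(2.62) / 0.6493 = 2.243 rad/s.
KE_i = ½(0.5560)(2.620 rad/s)² = 1.908 J; KE_f = ½(0.6493)(2.243)² = 1.634 J.
Fraction lost = 0.1437.

fraction ≈ 0.144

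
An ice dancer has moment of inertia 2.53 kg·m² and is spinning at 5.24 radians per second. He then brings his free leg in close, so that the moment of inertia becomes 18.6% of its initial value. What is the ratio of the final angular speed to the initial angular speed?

ω₂/ω₁ ≈ 5.38

No external torque acts about the spin axis, so angular momentum is conserved.
I₂ = 0.186 × 2.53 = 0.4706 kg·m².
ω₂/ω₁ = I₁/I₂ = 2.530 / 0.4706 = 5.376.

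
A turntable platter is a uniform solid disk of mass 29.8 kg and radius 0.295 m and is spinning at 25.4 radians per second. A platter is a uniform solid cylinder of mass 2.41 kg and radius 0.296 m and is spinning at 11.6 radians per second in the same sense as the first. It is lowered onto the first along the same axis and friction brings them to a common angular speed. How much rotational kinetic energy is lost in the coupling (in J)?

ΔKE lost ≈ 9.30 J

No external torque acts about the common axis, so total angular momentum is conserved.
Moments of inertia: I_A = ½(29.8)(0.295)² = 1.297 kg·m²; I_B = ½(2.41)(0.296)² = 0.1056 kg·m².
Taking A's sense as positive: L = (1.297)(25.4) + (0.1056)(11.6) = 34.16 kg·m²·rad/s.
Combined I = 1.297 + 0.1056 = 1.402 kg·m².
ω_f = L / I = 34.16 / 1.402 = 24.36 rad/s.
KE_i = ½ΣIω² = 425.4 J; KE_f = ½(1.402)(24.36)² = 416.1 J.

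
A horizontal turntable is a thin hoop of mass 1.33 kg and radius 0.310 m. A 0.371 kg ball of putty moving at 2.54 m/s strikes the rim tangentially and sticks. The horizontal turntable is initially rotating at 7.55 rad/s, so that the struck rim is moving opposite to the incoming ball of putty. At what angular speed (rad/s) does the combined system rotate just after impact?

The axle reaction passes through the axle and exerts no torque about it; angular momentum about the axle is conserved through the impact.
I_p = (1.33)(0.310)² = 0.1278 kg·m². Taking the sense of the ball of putty's angular momentum as positive, L_{ball} = m v R = (0.371)(2.54)(0.310) = 0.2921 kg·m²/s.
L_i = −I_p ω_p + m v R = −(0.1278)(7.55) + 0.2921 = -0.6729 kg·m²/s.
After sticking, I_f = I_p + m R² = 0.1278 + (0.371)(0.310)² = 0.1635 kg·m².
ω_f = L_i / I_f = -0.6729 / 0.1635 = -4.116 rad/s.

|ω_f| ≈ 4.12 rad/s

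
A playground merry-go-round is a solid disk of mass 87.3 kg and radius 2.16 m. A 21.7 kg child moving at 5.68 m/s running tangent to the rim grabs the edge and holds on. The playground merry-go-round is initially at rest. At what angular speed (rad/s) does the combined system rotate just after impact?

About the axle the impulsive forces during the collision are internal, so angular momentum about that axis is conserved.
I_p = ½(87.3)(2.16)² = 203.7 kg·m². Taking the sense of the child's angular momentum as positive, L_{child} = m v R = (21.7)(5.68)(2.16) = 266.2 kg·m²/s.
L_i = 0 + 266.2 = 266.2 kg·m²/s.
After sticking, I_f = I_p + m R² = 203.7 + (21.7)(2.16)² = 304.9 kg·m².
ω_f = L_i / I_f = 266.2 / 304.9 = 0.8732 rad/s.

|ω_f| ≈ 0.873 rad/s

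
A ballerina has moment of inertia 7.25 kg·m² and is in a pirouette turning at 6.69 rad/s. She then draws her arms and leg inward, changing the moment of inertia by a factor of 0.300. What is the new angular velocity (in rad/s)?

Angular momentum about the spin axis is conserved since the torque about it is zero.
I₂ = 0.300 × 7.25 = 2.175 kg·m².
ω₂ = I₁ω₁ / I₂ = (7.250)(6.69 rad/s) / (2.175) = 22.30 rad/s.

ω₂ ≈ 22.3 rad/s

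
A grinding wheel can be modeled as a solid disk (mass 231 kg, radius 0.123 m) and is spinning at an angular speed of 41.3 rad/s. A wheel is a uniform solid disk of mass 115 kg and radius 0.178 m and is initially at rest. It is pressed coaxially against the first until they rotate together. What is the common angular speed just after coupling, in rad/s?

|ω_f| ≈ 20.2 rad/s

The coupling torques are internal; angular momentum about the shared axis is conserved.
Moments of inertia: I_A = ½(231)(0.123)² = 1.747 kg·m²; I_B = ½(115)(0.178)² = 1.822 kg·m².
Taking A's sense as positive: L = (1.747)(41.3) = 72.17 kg·m²·rad/s.
Combined I = 1.747 + 1.822 = 3.569 kg·m².
ω_f = L / I = 72.17 / 3.569 = 20.22 rad/s.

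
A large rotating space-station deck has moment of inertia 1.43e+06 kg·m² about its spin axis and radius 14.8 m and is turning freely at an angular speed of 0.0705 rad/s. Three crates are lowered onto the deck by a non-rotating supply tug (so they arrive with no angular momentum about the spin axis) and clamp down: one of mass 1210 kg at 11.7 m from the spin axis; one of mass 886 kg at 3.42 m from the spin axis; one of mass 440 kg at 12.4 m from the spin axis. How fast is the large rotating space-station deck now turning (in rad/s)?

No external torque acts about the spin axis; L_before = L_after.
Added inertia Σmr² = (1210)(11.7)² + (886)(3.42)² + (440)(12.4)² = 2.437e+05 kg·m²; I_f = 1.430e+06 + 2.437e+05 = 1.674e+06 kg·m².
ω_f = I_p ω_i / I_f = (1.430e+06)(0.0705) / 1.674e+06 = 0.06024 rad/s.

ω_f ≈ 0.0602 rad/s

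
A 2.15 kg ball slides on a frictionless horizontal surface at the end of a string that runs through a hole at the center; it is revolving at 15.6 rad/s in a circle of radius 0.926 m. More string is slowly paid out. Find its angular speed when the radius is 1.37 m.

The constraining force is radial, so m r² ω about the center is conserved.
ω₂ = ω₁ (r₁/r₂)² = (15.6)(0.926/1.37)² = 7.127 rad/s.

ω₂ ≈ 7.13 rad/s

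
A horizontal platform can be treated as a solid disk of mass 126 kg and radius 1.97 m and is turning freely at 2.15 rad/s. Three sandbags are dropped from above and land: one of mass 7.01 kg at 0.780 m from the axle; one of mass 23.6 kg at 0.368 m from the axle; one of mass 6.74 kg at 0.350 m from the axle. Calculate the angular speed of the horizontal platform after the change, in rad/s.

ω_f ≈ 2.08 rad/s

No external torque acts about the axle; L_before = L_after.
I_p = ½(126)(1.97)² = 244.5 kg·m².
Added inertia Σmr² = (7.01)(0.780)² + (23.6)(0.368)² + (6.74)(0.350)² = 8.287 kg·m²; I_f = 244.5 + 8.287 = 252.8 kg·m².
ω_f = I_p ω_i / I_f = (244.5)(2.15) / 252.8 = 2.080 rad/s.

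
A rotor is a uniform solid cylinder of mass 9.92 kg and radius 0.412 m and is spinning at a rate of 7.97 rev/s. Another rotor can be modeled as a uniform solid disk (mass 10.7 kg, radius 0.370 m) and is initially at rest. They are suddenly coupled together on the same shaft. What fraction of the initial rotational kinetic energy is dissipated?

No external torque acts about the common axis, so total angular momentum is conserved.
Moments of inertia: I_A = ½(9.92)(0.412)² = 0.8419 kg·m²; I_B = ½(10.7)(0.370)² = 0.7324 kg·m².
Taking A's sense as positive: L = (0.8419)(7.97) = 6.710 kg·m²·rev/s.
Combined I = 0.8419 + 0.7324 = 1.574 kg·m².
ω_f = L / I = 6.710 / 1.574 = 4.262 rev/s.
KE_i = ½ΣIω² = 1056 J; KE_f = ½(1.574)(26.78)² = 564.5 J.
Fraction dissipated = (KE_i − KE_f)/KE_i = 0.4652.

fraction ≈ 0.465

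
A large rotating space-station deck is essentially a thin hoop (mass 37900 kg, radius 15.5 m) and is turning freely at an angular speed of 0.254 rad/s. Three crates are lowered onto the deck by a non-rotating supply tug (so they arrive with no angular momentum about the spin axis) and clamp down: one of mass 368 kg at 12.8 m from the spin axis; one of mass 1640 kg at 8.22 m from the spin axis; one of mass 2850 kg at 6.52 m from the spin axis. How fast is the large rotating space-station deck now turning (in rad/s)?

No external torque acts about the spin axis; L_before = L_after.
I_p = (37900)(15.5)² = 9.105e+06 kg·m².
Added inertia Σmr² = (368)(12.8)² + (1640)(8.22)² + (2850)(6.52)² = 2.923e+05 kg·m²; I_f = 9.105e+06 + 2.923e+05 = 9.398e+06 kg·m².
ω_f = I_p ω_i / I_f = (9.105e+06)(0.254) / 9.398e+06 = 0.2461 rad/s.

ω_f ≈ 0.246 rad/s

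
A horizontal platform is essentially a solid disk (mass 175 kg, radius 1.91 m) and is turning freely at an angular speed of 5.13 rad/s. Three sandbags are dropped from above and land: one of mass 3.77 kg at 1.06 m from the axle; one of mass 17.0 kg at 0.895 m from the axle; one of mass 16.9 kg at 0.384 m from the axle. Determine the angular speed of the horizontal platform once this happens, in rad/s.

No external torque acts about the axle; L_before = L_after.
I_p = ½(175)(1.91)² = 319.2 kg·m².
Added inertia Σmr² = (3.77)(1.06)² + (17.0)(0.895)² + (16.9)(0.384)² = 20.35 kg·m²; I_f = 319.2 + 20.35 = 339.6 kg·m².
ω_f = I_p ω_i / I_f = (319.2)(5.13) / 339.6 = 4.823 rad/s.

ω_f ≈ 4.82 rad/s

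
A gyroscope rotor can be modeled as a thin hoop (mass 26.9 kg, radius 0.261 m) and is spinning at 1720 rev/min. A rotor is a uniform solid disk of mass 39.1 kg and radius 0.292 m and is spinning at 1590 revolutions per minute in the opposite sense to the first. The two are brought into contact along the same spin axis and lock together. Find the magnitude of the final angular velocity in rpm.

|ω_f| ≈ 143 rpm

The coupling torques are internal; angular momentum about the shared axis is conserved.
Moments of inertia: I_A = (26.9)(0.261)² = 1.832 kg·m²; I_B = ½(39.1)(0.292)² = 1.667 kg·m².
Taking A's sense as positive: L = (1.832)(1720) − (1.667)(1590) = 501.4 kg·m²·rpm.
Combined I = 1.832 + 1.667 = 3.499 kg·m².
ω_f = L / I = 501.4 / 3.499 = 143.3 rpm.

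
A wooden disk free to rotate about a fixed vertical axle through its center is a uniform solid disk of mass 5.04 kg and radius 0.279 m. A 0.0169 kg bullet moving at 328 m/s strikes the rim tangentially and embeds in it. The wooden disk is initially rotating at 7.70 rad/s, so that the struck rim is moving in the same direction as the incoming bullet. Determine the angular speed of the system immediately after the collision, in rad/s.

About the axle the impulsive forces during the collision are internal, so angular momentum about that axis is conserved.
I_p = ½(5.04)(0.279)² = 0.1962 kg·m². Taking the sense of the bullet's angular momentum as positive, L_{bullet} = m v R = (0.0169)(328)(0.279) = 1.547 kg·m²/s.
L_i = +I_p ω_p + m v R = +(0.1962)(7.70) + 1.547 = 3.057 kg·m²/s.
After sticking, I_f = I_p + m R² = 0.1962 + (0.0169)(0.279)² = 0.1975 kg·m².
ω_f = L_i / I_f = 3.057 / 0.1975 = 15.48 rad/s.

|ω_f| ≈ 15.5 rad/s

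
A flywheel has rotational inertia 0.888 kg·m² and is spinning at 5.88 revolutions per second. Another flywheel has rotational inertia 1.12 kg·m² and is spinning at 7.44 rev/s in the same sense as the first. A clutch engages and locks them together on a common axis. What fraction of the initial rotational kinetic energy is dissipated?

fraction ≈ 0.0130

No external torque acts about the common axis, so total angular momentum is conserved.
Taking A's sense as positive: L = (0.8880)(5.88) + (1.120)(7.44) = 13.55 kg·m²·rev/s.
Combined I = 0.8880 + 1.120 = 2.008 kg·m².
ω_f = L / I = 13.55 / 2.008 = 6.750 rev/s.
KE_i = ½ΣIω² = 1830 J; KE_f = ½(2.008)(42.41)² = 1806 J.
Fraction dissipated = (KE_i − KE_f)/KE_i = 0.01300.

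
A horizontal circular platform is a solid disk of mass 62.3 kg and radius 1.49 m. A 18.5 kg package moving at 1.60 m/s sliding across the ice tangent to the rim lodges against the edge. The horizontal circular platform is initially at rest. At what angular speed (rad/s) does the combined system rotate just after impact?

|ω_f| ≈ 0.400 rad/s

About the central axle the impulsive forces during the collision are internal, so angular momentum about that axis is conserved.
I_p = ½(62.3)(1.49)² = 69.16 kg·m². Taking the sense of the package's angular momentum as positive, L_{package} = m v R = (18.5)(1.60)(1.49) = 44.10 kg·m²/s.
L_i = 0 + 44.10 = 44.10 kg·m²/s.
After sticking, I_f = I_p + m R² = 69.16 + (18.5)(1.49)² = 110.2 kg·m².
ω_f = L_i / I_f = 44.10 / 110.2 = 0.4001 rad/s.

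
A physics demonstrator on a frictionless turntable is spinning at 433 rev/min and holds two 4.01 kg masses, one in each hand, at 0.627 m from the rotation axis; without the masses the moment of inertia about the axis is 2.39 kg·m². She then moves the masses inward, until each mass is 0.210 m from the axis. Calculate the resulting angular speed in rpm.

ω₂ ≈ 875 rpm

No external torque acts about the spin axis, so angular momentum is conserved.
I₁ = 2.39 + 2(4.01)(0.627)² = 5.543 kg·m²; I₂ = 2.39 + 2(4.01)(0.210)² = 2.744 kg·m².
ω₂ = I₁ω₁ / I₂ = (5.543)(433 rpm) / (2.744) = 874.8 rpm.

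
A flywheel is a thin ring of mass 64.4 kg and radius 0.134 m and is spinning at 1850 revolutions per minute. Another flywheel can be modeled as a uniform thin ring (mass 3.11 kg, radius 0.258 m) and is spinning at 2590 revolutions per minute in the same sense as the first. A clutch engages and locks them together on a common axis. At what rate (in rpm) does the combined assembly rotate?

The coupling torques are internal; angular momentum about the shared axis is conserved.
Moments of inertia: I_A = (64.4)(0.134)² = 1.156 kg·m²; I_B = (3.11)(0.258)² = 0.2070 kg·m².
Taking A's sense as positive: L = (1.156)(1850) + (0.2070)(2590) = 2675 kg·m²·rpm.
Combined I = 1.156 + 0.2070 = 1.363 kg·m².
ω_f = L / I = 2675 / 1.363 = 1962 rpm.

|ω_f| ≈ 1960 rpm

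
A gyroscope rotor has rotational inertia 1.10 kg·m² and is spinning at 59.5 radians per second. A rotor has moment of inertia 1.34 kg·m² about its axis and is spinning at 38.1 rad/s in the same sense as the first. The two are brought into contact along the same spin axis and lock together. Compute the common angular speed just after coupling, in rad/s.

|ω_f| ≈ 47.7 rad/s

The coupling torques are internal; angular momentum about the shared axis is conserved.
Taking A's sense as positive: L = (1.100)(59.5) + (1.340)(38.1) = 116.5 kg·m²·rad/s.
Combined I = 1.100 + 1.340 = 2.440 kg·m².
ω_f = L / I = 116.5 / 2.440 = 47.75 rad/s.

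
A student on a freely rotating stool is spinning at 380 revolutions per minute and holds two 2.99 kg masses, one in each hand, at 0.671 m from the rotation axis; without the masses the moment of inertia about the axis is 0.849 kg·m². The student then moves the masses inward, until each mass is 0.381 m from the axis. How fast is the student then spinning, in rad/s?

ω₂ ≈ 82.1 rad/s

With no external torque about the axis, L is conserved: I₁ω₁ = I₂ω₂.
I₁ = 0.849 + 2(2.99)(0.671)² = 3.541 kg·m²; I₂ = 0.849 + 2(2.99)(0.381)² = 1.717 kg·m².
ω₂ = I₁ω₁ / I₂ = (3.541)(380 rpm) / (1.717) = 783.7 rpm = 82.07 rad/s.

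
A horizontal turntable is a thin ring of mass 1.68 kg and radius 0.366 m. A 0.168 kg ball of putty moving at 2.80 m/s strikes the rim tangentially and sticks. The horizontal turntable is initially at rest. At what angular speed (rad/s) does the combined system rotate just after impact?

About the axle the impulsive forces during the collision are internal, so angular momentum about that axis is conserved.
I_p = (1.68)(0.366)² = 0.2250 kg·m². Taking the sense of the ball of putty's angular momentum as positive, L_{ball} = m v R = (0.168)(2.80)(0.366) = 0.1722 kg·m²/s.
L_i = 0 + 0.1722 = 0.1722 kg·m²/s.
After sticking, I_f = I_p + m R² = 0.2250 + (0.168)(0.366)² = 0.2476 kg·m².
ω_f = L_i / I_f = 0.1722 / 0.2476 = 0.6955 rad/s.

|ω_f| ≈ 0.695 rad/s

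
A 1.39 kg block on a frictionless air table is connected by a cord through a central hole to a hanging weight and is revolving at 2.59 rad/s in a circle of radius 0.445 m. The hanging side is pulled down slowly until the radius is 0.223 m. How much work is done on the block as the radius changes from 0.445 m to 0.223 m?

No torque about the axis ⇒ m r₁² ω₁ = m r₂² ω₂.
ω₂ = ω₁ (r₁/r₂)² = (2.59)(0.445/0.223)² = 10.31 rad/s.
W = ΔKE = ½m(v₂² − v₁²) = 2.753 J.

W ≈ 2.75 J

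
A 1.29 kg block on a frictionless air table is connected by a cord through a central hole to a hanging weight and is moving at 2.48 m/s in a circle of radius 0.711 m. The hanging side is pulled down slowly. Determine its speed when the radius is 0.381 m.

v₂ ≈ 4.63 m/s

The only horizontal force on the mass is along the cord (radial), so it exerts no torque about the hole and angular momentum m v r is conserved.
v₂ = v₁ r₁ / r₂ = (2.48)(0.711) / (0.381) = 4.628 m/s.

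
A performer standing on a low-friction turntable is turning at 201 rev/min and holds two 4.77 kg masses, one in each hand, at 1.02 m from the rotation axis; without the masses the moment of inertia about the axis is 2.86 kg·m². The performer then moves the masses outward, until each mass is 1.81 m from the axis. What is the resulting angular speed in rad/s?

No external torque acts about the spin axis, so angular momentum is conserved.
I₁ = 2.86 + 2(4.77)(1.02)² = 12.79 kg·m²; I₂ = 2.86 + 2(4.77)(1.81)² = 34.11 kg·m².
ω₂ = I₁ω₁ / I₂ = (12.79)(201 rpm) / (34.11) = 75.33 rpm = 7.889 rad/s.

ω₂ ≈ 7.89 rad/s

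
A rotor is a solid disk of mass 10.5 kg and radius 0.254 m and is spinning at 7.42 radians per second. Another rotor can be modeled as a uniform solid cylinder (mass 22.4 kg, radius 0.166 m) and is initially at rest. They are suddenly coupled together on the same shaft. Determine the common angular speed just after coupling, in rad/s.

No external torque acts about the common axis, so total angular momentum is conserved.
Moments of inertia: I_A = ½(10.5)(0.254)² = 0.3387 kg·m²; I_B = ½(22.4)(0.166)² = 0.3086 kg·m².
Taking A's sense as positive: L = (0.3387)(7.42) = 2.513 kg·m²·rad/s.
Combined I = 0.3387 + 0.3086 = 0.6473 kg·m².
ω_f = L / I = 2.513 / 0.6473 = 3.882 rad/s.

|ω_f| ≈ 3.88 rad/s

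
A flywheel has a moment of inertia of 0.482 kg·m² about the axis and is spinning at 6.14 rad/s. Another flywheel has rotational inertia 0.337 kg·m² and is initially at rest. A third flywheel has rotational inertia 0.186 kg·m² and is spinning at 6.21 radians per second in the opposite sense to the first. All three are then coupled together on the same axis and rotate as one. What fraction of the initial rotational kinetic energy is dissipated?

The coupling torques are internal; angular momentum about the shared axis is conserved.
Taking A's sense as positive: L = (0.4820)(6.14) − (0.1860)(6.21) = 1.804 kg·m²·rad/s.
Combined I = 0.4820 + 0.3370 + 0.1860 = 1.005 kg·m².
ω_f = L / I = 1.804 / 1.005 = 1.795 rad/s.
KE_i = ½ΣIω² = 12.67 J; KE_f = ½(1.005)(1.795)² = 1.620 J.
Fraction dissipated = (KE_i − KE_f)/KE_i = 0.8722.

fraction ≈ 0.872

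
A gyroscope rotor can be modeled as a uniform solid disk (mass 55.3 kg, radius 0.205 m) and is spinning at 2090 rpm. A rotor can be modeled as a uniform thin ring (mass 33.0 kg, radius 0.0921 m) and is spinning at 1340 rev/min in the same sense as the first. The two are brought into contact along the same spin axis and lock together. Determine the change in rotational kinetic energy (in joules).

No external torque acts about the common axis, so total angular momentum is conserved.
Moments of inertia: I_A = ½(55.3)(0.205)² = 1.162 kg·m²; I_B = (33.0)(0.0921)² = 0.2799 kg·m².
Taking A's sense as positive: L = (1.162)(2090) + (0.2799)(1340) = 2804 kg·m²·rpm.
Combined I = 1.162 + 0.2799 = 1.442 kg·m².
ω_f = L / I = 2804 / 1.442 = 1944 rpm.
KE_i = ½ΣIω² = 30590 J; KE_f = ½(1.442)(203.6)² = 29890 J.

ΔKE ≈ -696 J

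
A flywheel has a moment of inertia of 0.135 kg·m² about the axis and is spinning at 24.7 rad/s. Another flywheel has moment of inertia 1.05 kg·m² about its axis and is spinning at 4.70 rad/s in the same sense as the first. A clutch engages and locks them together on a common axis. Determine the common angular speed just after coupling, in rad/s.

The coupling torques are internal; angular momentum about the shared axis is conserved.
Taking A's sense as positive: L = (0.1350)(24.7) + (1.050)(4.70) = 8.270 kg·m²·rad/s.
Combined I = 0.1350 + 1.050 = 1.185 kg·m².
ω_f = L / I = 8.270 / 1.185 = 6.978 rad/s.

|ω_f| ≈ 6.98 rad/s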